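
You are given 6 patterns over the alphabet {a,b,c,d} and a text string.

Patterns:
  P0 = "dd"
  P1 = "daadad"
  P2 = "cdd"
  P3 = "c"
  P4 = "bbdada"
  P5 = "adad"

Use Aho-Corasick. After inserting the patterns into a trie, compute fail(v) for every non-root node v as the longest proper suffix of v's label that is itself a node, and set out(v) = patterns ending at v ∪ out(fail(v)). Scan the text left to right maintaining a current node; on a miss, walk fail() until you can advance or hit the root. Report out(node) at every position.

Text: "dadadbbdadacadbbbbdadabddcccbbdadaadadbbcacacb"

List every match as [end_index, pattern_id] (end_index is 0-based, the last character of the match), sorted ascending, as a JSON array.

Build:
Trie nodes:
  n0 'ε': a→17 b→11 c→8 d→1
  n1 'd': a→3 d→2
  n2 'dd': ·  ←P0
  n3 'da': a→4
  n4 'daa': d→5
  n5 'daad': a→6
  n6 'daada': d→7
  n7 'daadad': ·  ←P1
  n8 'c': d→9  ←P3
  n9 'cd': d→10
  n10 'cdd': ·  ←P2
  n11 'b': b→12
  n12 'bb': d→13
  n13 'bbd': a→14
  n14 'bbda': d→15
  n15 'bbdad': a→16
  n16 'bbdada': ·  ←P4
  n17 'a': d→18
  n18 'ad': a→19
  n19 'ada': d→20
  n20 'adad': ·  ←P5

Failure links (BFS by depth):
  fail(1) 'd': from fail(0)=0 chase 'd': 0 ⇒ 0;  out=∅∪out(0)=∅
  fail(8) 'c': from fail(0)=0 chase 'c': 0 ⇒ 0;  out={3}∪out(0)={3}
  fail(11) 'b': from fail(0)=0 chase 'b': 0 ⇒ 0;  out=∅∪out(0)=∅
  fail(17) 'a': from fail(0)=0 chase 'a': 0 ⇒ 0;  out=∅∪out(0)=∅
  fail(2) 'dd': from fail(1)=0 chase 'd': 0 ⇒ 1;  out={0}∪out(1)={0}
  fail(3) 'da': from fail(1)=0 chase 'a': 0 ⇒ 17;  out=∅∪out(17)=∅
  fail(9) 'cd': from fail(8)=0 chase 'd': 0 ⇒ 1;  out=∅∪out(1)=∅
  fail(12) 'bb': from fail(11)=0 chase 'b': 0 ⇒ 11;  out=∅∪out(11)=∅
  fail(18) 'ad': from fail(17)=0 chase 'd': 0 ⇒ 1;  out=∅∪out(1)=∅
  fail(4) 'daa': from fail(3)=17 chase 'a': 17→0 ⇒ 17;  out=∅∪out(17)=∅
  fail(10) 'cdd': from fail(9)=1 chase 'd': 1 ⇒ 2;  out={2}∪out(2)={0,2}
  fail(13) 'bbd': from fail(12)=11 chase 'd': 11→0 ⇒ 1;  out=∅∪out(1)=∅
  fail(19) 'ada': from fail(18)=1 chase 'a': 1 ⇒ 3;  out=∅∪out(3)=∅
  fail(5) 'daad': from fail(4)=17 chase 'd': 17 ⇒ 18;  out=∅∪out(18)=∅
  fail(14) 'bbda': from fail(13)=1 chase 'a': 1 ⇒ 3;  out=∅∪out(3)=∅
  fail(20) 'adad': from fail(19)=3 chase 'd': 3→17 ⇒ 18;  out={5}∪out(18)={5}
  fail(6) 'daada': from fail(5)=18 chase 'a': 18 ⇒ 19;  out=∅∪out(19)=∅
  fail(15) 'bbdad': from fail(14)=3 chase 'd': 3→17 ⇒ 18;  out=∅∪out(18)=∅
  fail(7) 'daadad': from fail(6)=19 chase 'd': 19 ⇒ 20;  out={1}∪out(20)={1,5}
  fail(16) 'bbdada': from fail(15)=18 chase 'a': 18 ⇒ 19;  out={4}∪out(19)={4}

Text stream:
[0] read 'd'  n0⇒n1
[1] read 'a'  n1⇒n3
[2] read 'd'  n3⇒n18 (fail-walked)
[3] read 'a'  n18⇒n19
[4] read 'd'  n19⇒n20  ** P5@[1:4]
[5] read 'b'  n20⇒n11 (fail-walked)
[6] read 'b'  n11⇒n12
[7] read 'd'  n12⇒n13
[8] read 'a'  n13⇒n14
[9] read 'd'  n14⇒n15
[10] read 'a'  n15⇒n16  ** P4@[5:10]
[11] read 'c'  n16⇒n8 (fail-walked)  ** P3@[11:11]
[12] read 'a'  n8⇒n17 (fail-walked)
[13] read 'd'  n17⇒n18
[14] read 'b'  n18⇒n11 (fail-walked)
[15] read 'b'  n11⇒n12
[16] read 'b'  n12⇒n12 (fail-walked)
[17] read 'b'  n12⇒n12 (fail-walked)
[18] read 'd'  n12⇒n13
[19] read 'a'  n13⇒n14
[20] read 'd'  n14⇒n15
[21] read 'a'  n15⇒n16  ** P4@[16:21]
[22] read 'b'  n16⇒n11 (fail-walked)
[23] read 'd'  n11⇒n1 (fail-walked)
[24] read 'd'  n1⇒n2  ** P0@[23:24]
[25] read 'c'  n2⇒n8 (fail-walked)  ** P3@[25:25]
[26] read 'c'  n8⇒n8 (fail-walked)  ** P3@[26:26]
[27] read 'c'  n8⇒n8 (fail-walked)  ** P3@[27:27]
[28] read 'b'  n8⇒n11 (fail-walked)
[29] read 'b'  n11⇒n12
[30] read 'd'  n12⇒n13
[31] read 'a'  n13⇒n14
[32] read 'd'  n14⇒n15
[33] read 'a'  n15⇒n16  ** P4@[28:33]
[34] read 'a'  n16⇒n4 (fail-walked)
[35] read 'd'  n4⇒n5
[36] read 'a'  n5⇒n6
[37] read 'd'  n6⇒n7  ** P1@[32:37],P5@[34:37]
[38] read 'b'  n7⇒n11 (fail-walked)
[39] read 'b'  n11⇒n12
[40] read 'c'  n12⇒n8 (fail-walked)  ** P3@[40:40]
[41] read 'a'  n8⇒n17 (fail-walked)
[42] read 'c'  n17⇒n8 (fail-walked)  ** P3@[42:42]
[43] read 'a'  n8⇒n17 (fail-walked)
[44] read 'c'  n17⇒n8 (fail-walked)  ** P3@[44:44]
[45] read 'b'  n8⇒n11 (fail-walked)

Result: [[4,5],[10,4],[11,3],[21,4],[24,0],[25,3],[26,3],[27,3],[33,4],[37,1],[37,5],[40,3],[42,3],[44,3]]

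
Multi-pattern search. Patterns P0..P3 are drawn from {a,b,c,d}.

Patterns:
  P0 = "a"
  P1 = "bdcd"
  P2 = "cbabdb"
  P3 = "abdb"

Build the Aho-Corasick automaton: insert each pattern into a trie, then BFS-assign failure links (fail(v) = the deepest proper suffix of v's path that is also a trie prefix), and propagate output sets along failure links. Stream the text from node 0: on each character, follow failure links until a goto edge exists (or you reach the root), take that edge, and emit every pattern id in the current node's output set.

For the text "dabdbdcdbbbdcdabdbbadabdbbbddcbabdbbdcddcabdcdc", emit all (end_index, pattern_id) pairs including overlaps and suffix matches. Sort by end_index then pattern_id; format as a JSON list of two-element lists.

Construct AC machine:
Trie nodes:
  n0 'ε': a→1 b→2 c→6
  n1 'a': b→12  [P0 ends]
  n2 'b': d→3
  n3 'bd': c→4
  n4 'bdc': d→5
  n5 'bdcd': ·  [P1 ends]
  n6 'c': b→7
  n7 'cb': a→8
  n8 'cba': b→9
  n9 'cbab': d→10
  n10 'cbabd': b→11
  n11 'cbabdb': ·  [P2 ends]
  n12 'ab': d→13
  n13 'abd': b→14
  n14 'abdb': ·  [P3 ends]

Failure links (BFS by depth):
  fail(1) 'a': from fail(0)=0 chase 'a': 0 ⇒ 0;  out={0}∪out(0)={0}
  fail(2) 'b': from fail(0)=0 chase 'b': 0 ⇒ 0;  out=∅∪out(0)=∅
  fail(6) 'c': from fail(0)=0 chase 'c': 0 ⇒ 0;  out=∅∪out(0)=∅
  fail(3) 'bd': from fail(2)=0 chase 'd': 0 ⇒ 0;  out=∅∪out(0)=∅
  fail(7) 'cb': from fail(6)=0 chase 'b': 0 ⇒ 2;  out=∅∪out(2)=∅
  fail(12) 'ab': from fail(1)=0 chase 'b': 0 ⇒ 2;  out=∅∪out(2)=∅
  fail(4) 'bdc': from fail(3)=0 chase 'c': 0 ⇒ 6;  out=∅∪out(6)=∅
  fail(8) 'cba': from fail(7)=2 chase 'a': 2→0 ⇒ 1;  out=∅∪out(1)={0}
  fail(13) 'abd': from fail(12)=2 chase 'd': 2 ⇒ 3;  out=∅∪out(3)=∅
  fail(5) 'bdcd': from fail(4)=6 chase 'd': 6→0 ⇒ 0;  out={1}∪out(0)={1}
  fail(9) 'cbab': from fail(8)=1 chase 'b': 1 ⇒ 12;  out=∅∪out(12)=∅
  fail(14) 'abdb': from fail(13)=3 chase 'b': 3→0 ⇒ 2;  out={3}∪out(2)={3}
  fail(10) 'cbabd': from fail(9)=12 chase 'd': 12 ⇒ 13;  out=∅∪out(13)=∅
  fail(11) 'cbabdb': from fail(10)=13 chase 'b': 13 ⇒ 14;  out={2}∪out(14)={2,3}

Run:
pos 0 'd': at 0
pos 1 'a': at 1  → match P0@[1:1]
pos 2 'b': at 12
pos 3 'd': at 13
pos 4 'b': at 14  → match P3@[1:4]
pos 5 'd': at 3 (via fail)
pos 6 'c': at 4
pos 7 'd': at 5  → match P1@[4:7]
pos 8 'b': at 2 (via fail)
pos 9 'b': at 2 (via fail)
pos 10 'b': at 2 (via fail)
pos 11 'd': at 3
pos 12 'c': at 4
pos 13 'd': at 5  → match P1@[10:13]
pos 14 'a': at 1 (via fail)  → match P0@[14:14]
pos 15 'b': at 12
pos 16 'd': at 13
pos 17 'b': at 14  → match P3@[14:17]
pos 18 'b': at 2 (via fail)
pos 19 'a': at 1 (via fail)  → match P0@[19:19]
pos 20 'd': at 0 (via fail)
pos 21 'a': at 1  → match P0@[21:21]
pos 22 'b': at 12
pos 23 'd': at 13
pos 24 'b': at 14  → match P3@[21:24]
pos 25 'b': at 2 (via fail)
pos 26 'b': at 2 (via fail)
pos 27 'd': at 3
pos 28 'd': at 0 (via fail)
pos 29 'c': at 6
pos 30 'b': at 7
pos 31 'a': at 8  → match P0@[31:31]
pos 32 'b': at 9
pos 33 'd': at 10
pos 34 'b': at 11  → match P2@[29:34],P3@[31:34]
pos 35 'b': at 2 (via fail)
pos 36 'd': at 3
pos 37 'c': at 4
pos 38 'd': at 5  → match P1@[35:38]
pos 39 'd': at 0 (via fail)
pos 40 'c': at 6
pos 41 'a': at 1 (via fail)  → match P0@[41:41]
pos 42 'b': at 12
pos 43 'd': at 13
pos 44 'c': at 4 (via fail)
pos 45 'd': at 5  → match P1@[42:45]
pos 46 'c': at 6 (via fail)

Result: [[1,0],[4,3],[7,1],[13,1],[14,0],[17,3],[19,0],[21,0],[24,3],[31,0],[34,2],[34,3],[38,1],[41,0],[45,1]]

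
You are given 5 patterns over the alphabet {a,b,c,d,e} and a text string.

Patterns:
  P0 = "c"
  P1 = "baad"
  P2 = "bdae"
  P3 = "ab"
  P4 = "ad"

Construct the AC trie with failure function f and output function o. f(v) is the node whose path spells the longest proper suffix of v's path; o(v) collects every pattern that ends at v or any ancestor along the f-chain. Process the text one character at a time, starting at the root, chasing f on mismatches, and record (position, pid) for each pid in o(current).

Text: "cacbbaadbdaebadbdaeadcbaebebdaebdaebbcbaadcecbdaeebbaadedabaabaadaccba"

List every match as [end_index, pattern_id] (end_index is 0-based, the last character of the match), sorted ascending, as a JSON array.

Construct AC machine:
Trie nodes:
  0='ε' goto a→9 b→2 c→1
  1='c' goto ·  [P0 ends]
  2='b' goto a→3 d→6
  3='ba' goto a→4
  4='baa' goto d→5
  5='baad' goto ·  [P1 ends]
  6='bd' goto a→7
  7='bda' goto e→8
  8='bdae' goto ·  [P2 ends]
  9='a' goto b→10 d→11
  10='ab' goto ·  [P3 ends]
  11='ad' goto ·  [P4 ends]

BFS fail/out derivation:
  fail(1) 'c': from fail(0)=0 chase 'c': 0 ⇒ 0;  out={0}∪out(0)={0}
  fail(2) 'b': from fail(0)=0 chase 'b': 0 ⇒ 0;  out=∅∪out(0)=∅
  fail(9) 'a': from fail(0)=0 chase 'a': 0 ⇒ 0;  out=∅∪out(0)=∅
  fail(3) 'ba': from fail(2)=0 chase 'a': 0 ⇒ 9;  out=∅∪out(9)=∅
  fail(6) 'bd': from fail(2)=0 chase 'd': 0 ⇒ 0;  out=∅∪out(0)=∅
  fail(10) 'ab': from fail(9)=0 chase 'b': 0 ⇒ 2;  out={3}∪out(2)={3}
  fail(11) 'ad': from fail(9)=0 chase 'd': 0 ⇒ 0;  out={4}∪out(0)={4}
  fail(4) 'baa': from fail(3)=9 chase 'a': 9→0 ⇒ 9;  out=∅∪out(9)=∅
  fail(7) 'bda': from fail(6)=0 chase 'a': 0 ⇒ 9;  out=∅∪out(9)=∅
  fail(5) 'baad': from fail(4)=9 chase 'd': 9 ⇒ 11;  out={1}∪out(11)={1,4}
  fail(8) 'bdae': from fail(7)=9 chase 'e': 9→0 ⇒ 0;  out={2}∪out(0)={2}

Run:
pos 0 'c': at 1  → match P0@[0:0]
pos 1 'a': at 9 ·f
pos 2 'c': at 1 ·f  → match P0@[2:2]
pos 3 'b': at 2 ·f
pos 4 'b': at 2 ·f
pos 5 'a': at 3
pos 6 'a': at 4
pos 7 'd': at 5  → match P1@[4:7],P4@[6:7]
pos 8 'b': at 2 ·f
pos 9 'd': at 6
pos 10 'a': at 7
pos 11 'e': at 8  → match P2@[8:11]
pos 12 'b': at 2 ·f
pos 13 'a': at 3
pos 14 'd': at 11 ·f  → match P4@[13:14]
pos 15 'b': at 2 ·f
pos 16 'd': at 6
pos 17 'a': at 7
pos 18 'e': at 8  → match P2@[15:18]
pos 19 'a': at 9 ·f
pos 20 'd': at 11  → match P4@[19:20]
pos 21 'c': at 1 ·f  → match P0@[21:21]
pos 22 'b': at 2 ·f
pos 23 'a': at 3
pos 24 'e': at 0 ·f
pos 25 'b': at 2
pos 26 'e': at 0 ·f
pos 27 'b': at 2
pos 28 'd': at 6
pos 29 'a': at 7
pos 30 'e': at 8  → match P2@[27:30]
pos 31 'b': at 2 ·f
pos 32 'd': at 6
pos 33 'a': at 7
pos 34 'e': at 8  → match P2@[31:34]
pos 35 'b': at 2 ·f
pos 36 'b': at 2 ·f
pos 37 'c': at 1 ·f  → match P0@[37:37]
pos 38 'b': at 2 ·f
pos 39 'a': at 3
pos 40 'a': at 4
pos 41 'd': at 5  → match P1@[38:41],P4@[40:41]
pos 42 'c': at 1 ·f  → match P0@[42:42]
pos 43 'e': at 0 ·f
pos 44 'c': at 1  → match P0@[44:44]
pos 45 'b': at 2 ·f
pos 46 'd': at 6
pos 47 'a': at 7
pos 48 'e': at 8  → match P2@[45:48]
pos 49 'e': at 0 ·f
pos 50 'b': at 2
pos 51 'b': at 2 ·f
pos 52 'a': at 3
pos 53 'a': at 4
pos 54 'd': at 5  → match P1@[51:54],P4@[53:54]
pos 55 'e': at 0 ·f
pos 56 'd': at 0
pos 57 'a': at 9
pos 58 'b': at 10  → match P3@[57:58]
pos 59 'a': at 3 ·f
pos 60 'a': at 4
pos 61 'b': at 10 ·f  → match P3@[60:61]
pos 62 'a': at 3 ·f
pos 63 'a': at 4
pos 64 'd': at 5  → match P1@[61:64],P4@[63:64]
pos 65 'a': at 9 ·f
pos 66 'c': at 1 ·f  → match P0@[66:66]
pos 67 'c': at 1 ·f  → match P0@[67:67]
pos 68 'b': at 2 ·f
pos 69 'a': at 3

All matches (sorted): [[0,0],[2,0],[7,1],[7,4],[11,2],[14,4],[18,2],[20,4],[21,0],[30,2],[34,2],[37,0],[41,1],[41,4],[42,0],[44,0],[48,2],[54,1],[54,4],[58,3],[61,3],[64,1],[64,4],[66,0],[67,0]]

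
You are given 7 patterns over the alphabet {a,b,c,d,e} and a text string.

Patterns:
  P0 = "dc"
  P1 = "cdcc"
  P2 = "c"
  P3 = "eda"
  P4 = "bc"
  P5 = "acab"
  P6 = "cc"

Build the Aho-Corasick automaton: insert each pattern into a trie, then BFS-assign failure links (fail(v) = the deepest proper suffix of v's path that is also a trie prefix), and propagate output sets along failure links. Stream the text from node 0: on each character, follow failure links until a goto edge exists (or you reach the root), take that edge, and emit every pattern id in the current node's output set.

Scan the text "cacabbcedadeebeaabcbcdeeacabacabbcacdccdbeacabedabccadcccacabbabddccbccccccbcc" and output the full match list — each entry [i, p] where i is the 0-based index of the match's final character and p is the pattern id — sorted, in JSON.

Build:
Trie (insert patterns):
  0='ε' goto a→12 b→10 c→3 d→1 e→7
  1='d' goto c→2
  2='dc' goto ·  ←P0
  3='c' goto c→16 d→4  ←P2
  4='cd' goto c→5
  5='cdc' goto c→6
  6='cdcc' goto ·  ←P1
  7='e' goto d→8
  8='ed' goto a→9
  9='eda' goto ·  ←P3
  10='b' goto c→11
  11='bc' goto ·  ←P4
  12='a' goto c→13
  13='ac' goto a→14
  14='aca' goto b→15
  15='acab' goto ·  ←P5
  16='cc' goto ·  ←P6

Failure links (BFS by depth):
  n1('d'): parent n0 fail=0; on 'd' 0 → fail=0;  out ∅∪∅=∅
  n3('c'): parent n0 fail=0; on 'c' 0 → fail=0;  out {2}∪∅={2}
  n7('e'): parent n0 fail=0; on 'e' 0 → fail=0;  out ∅∪∅=∅
  n10('b'): parent n0 fail=0; on 'b' 0 → fail=0;  out ∅∪∅=∅
  n12('a'): parent n0 fail=0; on 'a' 0 → fail=0;  out ∅∪∅=∅
  n2('dc'): parent n1 fail=0; on 'c' 0 → fail=3;  out {0}∪{2}={0,2}
  n4('cd'): parent n3 fail=0; on 'd' 0 → fail=1;  out ∅∪∅=∅
  n8('ed'): parent n7 fail=0; on 'd' 0 → fail=1;  out ∅∪∅=∅
  n11('bc'): parent n10 fail=0; on 'c' 0 → fail=3;  out {4}∪{2}={2,4}
  n13('ac'): parent n12 fail=0; on 'c' 0 → fail=3;  out ∅∪{2}={2}
  n16('cc'): parent n3 fail=0; on 'c' 0 → fail=3;  out {6}∪{2}={2,6}
  n5('cdc'): parent n4 fail=1; on 'c' 1 → fail=2;  out ∅∪{0,2}={0,2}
  n9('eda'): parent n8 fail=1; on 'a' 1→0 → fail=12;  out {3}∪∅={3}
  n14('aca'): parent n13 fail=3; on 'a' 3→0 → fail=12;  out ∅∪∅=∅
  n6('cdcc'): parent n5 fail=2; on 'c' 2→3 → fail=16;  out {1}∪{2,6}={1,2,6}
  n15('acab'): parent n14 fail=12; on 'b' 12→0 → fail=10;  out {5}∪∅={5}

Text stream:
pos 0 'c': at 3  → match P2@[0:0]
pos 1 'a': at 12 ·f
pos 2 'c': at 13  → match P2@[2:2]
pos 3 'a': at 14
pos 4 'b': at 15  → match P5@[1:4]
pos 5 'b': at 10 ·f
pos 6 'c': at 11  → match P2@[6:6],P4@[5:6]
pos 7 'e': at 7 ·f
pos 8 'd': at 8
pos 9 'a': at 9  → match P3@[7:9]
pos 10 'd': at 1 ·f
pos 11 'e': at 7 ·f
pos 12 'e': at 7 ·f
pos 13 'b': at 10 ·f
pos 14 'e': at 7 ·f
pos 15 'a': at 12 ·f
pos 16 'a': at 12 ·f
pos 17 'b': at 10 ·f
pos 18 'c': at 11  → match P2@[18:18],P4@[17:18]
pos 19 'b': at 10 ·f
pos 20 'c': at 11  → match P2@[20:20],P4@[19:20]
pos 21 'd': at 4 ·f
pos 22 'e': at 7 ·f
pos 23 'e': at 7 ·f
pos 24 'a': at 12 ·f
pos 25 'c': at 13  → match P2@[25:25]
pos 26 'a': at 14
pos 27 'b': at 15  → match P5@[24:27]
pos 28 'a': at 12 ·f
pos 29 'c': at 13  → match P2@[29:29]
pos 30 'a': at 14
pos 31 'b': at 15  → match P5@[28:31]
pos 32 'b': at 10 ·f
pos 33 'c': at 11  → match P2@[33:33],P4@[32:33]
pos 34 'a': at 12 ·f
pos 35 'c': at 13  → match P2@[35:35]
pos 36 'd': at 4 ·f
pos 37 'c': at 5  → match P0@[36:37],P2@[37:37]
pos 38 'c': at 6  → match P1@[35:38],P2@[38:38],P6@[37:38]
pos 39 'd': at 4 ·f
pos 40 'b': at 10 ·f
pos 41 'e': at 7 ·f
pos 42 'a': at 12 ·f
pos 43 'c': at 13  → match P2@[43:43]
pos 44 'a': at 14
pos 45 'b': at 15  → match P5@[42:45]
pos 46 'e': at 7 ·f
pos 47 'd': at 8
pos 48 'a': at 9  → match P3@[46:48]
pos 49 'b': at 10 ·f
pos 50 'c': at 11  → match P2@[50:50],P4@[49:50]
pos 51 'c': at 16 ·f  → match P2@[51:51],P6@[50:51]
pos 52 'a': at 12 ·f
pos 53 'd': at 1 ·f
pos 54 'c': at 2  → match P0@[53:54],P2@[54:54]
pos 55 'c': at 16 ·f  → match P2@[55:55],P6@[54:55]
pos 56 'c': at 16 ·f  → match P2@[56:56],P6@[55:56]
pos 57 'a': at 12 ·f
pos 58 'c': at 13  → match P2@[58:58]
pos 59 'a': at 14
pos 60 'b': at 15  → match P5@[57:60]
pos 61 'b': at 10 ·f
pos 62 'a': at 12 ·f
pos 63 'b': at 10 ·f
pos 64 'd': at 1 ·f
pos 65 'd': at 1 ·f
pos 66 'c': at 2  → match P0@[65:66],P2@[66:66]
pos 67 'c': at 16 ·f  → match P2@[67:67],P6@[66:67]
pos 68 'b': at 10 ·f
pos 69 'c': at 11  → match P2@[69:69],P4@[68:69]
pos 70 'c': at 16 ·f  → match P2@[70:70],P6@[69:70]
pos 71 'c': at 16 ·f  → match P2@[71:71],P6@[70:71]
pos 72 'c': at 16 ·f  → match P2@[72:72],P6@[71:72]
pos 73 'c': at 16 ·f  → match P2@[73:73],P6@[72:73]
pos 74 'c': at 16 ·f  → match P2@[74:74],P6@[73:74]
pos 75 'b': at 10 ·f
pos 76 'c': at 11  → match P2@[76:76],P4@[75:76]
pos 77 'c': at 16 ·f  → match P2@[77:77],P6@[76:77]

Matches: [[0,2],[2,2],[4,5],[6,2],[6,4],[9,3],[18,2],[18,4],[20,2],[20,4],[25,2],[27,5],[29,2],[31,5],[33,2],[33,4],[35,2],[37,0],[37,2],[38,1],[38,2],[38,6],[43,2],[45,5],[48,3],[50,2],[50,4],[51,2],[51,6],[54,0],[54,2],[55,2],[55,6],[56,2],[56,6],[58,2],[60,5],[66,0],[66,2],[67,2],[67,6],[69,2],[69,4],[70,2],[70,6],[71,2],[71,6],[72,2],[72,6],[73,2],[73,6],[74,2],[74,6],[76,2],[76,4],[77,2],[77,6]]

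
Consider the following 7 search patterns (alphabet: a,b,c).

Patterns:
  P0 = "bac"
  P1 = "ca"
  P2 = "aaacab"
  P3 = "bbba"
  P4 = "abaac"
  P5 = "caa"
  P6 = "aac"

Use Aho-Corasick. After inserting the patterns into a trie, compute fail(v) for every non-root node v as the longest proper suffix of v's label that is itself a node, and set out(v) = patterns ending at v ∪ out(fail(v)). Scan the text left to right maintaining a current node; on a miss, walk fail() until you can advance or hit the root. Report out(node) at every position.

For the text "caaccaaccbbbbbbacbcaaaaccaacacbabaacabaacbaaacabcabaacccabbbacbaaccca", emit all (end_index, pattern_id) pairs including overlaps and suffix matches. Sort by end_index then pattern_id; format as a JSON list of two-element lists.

Build:
Trie (insert patterns):
  0='ε' goto a→6 b→1 c→4
  1='b' goto a→2 b→12
  2='ba' goto c→3
  3='bac' goto ·  [P0 ends]
  4='c' goto a→5
  5='ca' goto a→19  [P1 ends]
  6='a' goto a→7 b→15
  7='aa' goto a→8 c→20
  8='aaa' goto c→9
  9='aaac' goto a→10
  10='aaaca' goto b→11
  11='aaacab' goto ·  [P2 ends]
  12='bb' goto b→13
  13='bbb' goto a→14
  14='bbba' goto ·  [P3 ends]
  15='ab' goto a→16
  16='aba' goto a→17
  17='abaa' goto c→18
  18='abaac' goto ·  [P4 ends]
  19='caa' goto ·  [P5 ends]
  20='aac' goto ·  [P6 ends]

Failure links (BFS by depth):
  fail(1) 'b': from fail(0)=0 chase 'b': 0 ⇒ 0;  out=∅∪out(0)=∅
  fail(4) 'c': from fail(0)=0 chase 'c': 0 ⇒ 0;  out=∅∪out(0)=∅
  fail(6) 'a': from fail(0)=0 chase 'a': 0 ⇒ 0;  out=∅∪out(0)=∅
  fail(2) 'ba': from fail(1)=0 chase 'a': 0 ⇒ 6;  out=∅∪out(6)=∅
  fail(5) 'ca': from fail(4)=0 chase 'a': 0 ⇒ 6;  out={1}∪out(6)={1}
  fail(7) 'aa': from fail(6)=0 chase 'a': 0 ⇒ 6;  out=∅∪out(6)=∅
  fail(12) 'bb': from fail(1)=0 chase 'b': 0 ⇒ 1;  out=∅∪out(1)=∅
  fail(15) 'ab': from fail(6)=0 chase 'b': 0 ⇒ 1;  out=∅∪out(1)=∅
  fail(3) 'bac': from fail(2)=6 chase 'c': 6→0 ⇒ 4;  out={0}∪out(4)={0}
  fail(8) 'aaa': from fail(7)=6 chase 'a': 6 ⇒ 7;  out=∅∪out(7)=∅
  fail(13) 'bbb': from fail(12)=1 chase 'b': 1 ⇒ 12;  out=∅∪out(12)=∅
  fail(16) 'aba': from fail(15)=1 chase 'a': 1 ⇒ 2;  out=∅∪out(2)=∅
  fail(19) 'caa': from fail(5)=6 chase 'a': 6 ⇒ 7;  out={5}∪out(7)={5}
  fail(20) 'aac': from fail(7)=6 chase 'c': 6→0 ⇒ 4;  out={6}∪out(4)={6}
  fail(9) 'aaac': from fail(8)=7 chase 'c': 7 ⇒ 20;  out=∅∪out(20)={6}
  fail(14) 'bbba': from fail(13)=12 chase 'a': 12→1 ⇒ 2;  out={3}∪out(2)={3}
  fail(17) 'abaa': from fail(16)=2 chase 'a': 2→6 ⇒ 7;  out=∅∪out(7)=∅
  fail(10) 'aaaca': from fail(9)=20 chase 'a': 20→4 ⇒ 5;  out=∅∪out(5)={1}
  fail(18) 'abaac': from fail(17)=7 chase 'c': 7 ⇒ 20;  out={4}∪out(20)={4,6}
  fail(11) 'aaacab': from fail(10)=5 chase 'b': 5→6 ⇒ 15;  out={2}∪out(15)={2}

Run:
pos 0 'c': at 4
pos 1 'a': at 5  emit P1@[0:1]
pos 2 'a': at 19  emit P5@[0:2]
pos 3 'c': at 20 (via fail)  emit P6@[1:3]
pos 4 'c': at 4 (via fail)
pos 5 'a': at 5  emit P1@[4:5]
pos 6 'a': at 19  emit P5@[4:6]
pos 7 'c': at 20 (via fail)  emit P6@[5:7]
pos 8 'c': at 4 (via fail)
pos 9 'b': at 1 (via fail)
pos 10 'b': at 12
pos 11 'b': at 13
pos 12 'b': at 13 (via fail)
pos 13 'b': at 13 (via fail)
pos 14 'b': at 13 (via fail)
pos 15 'a': at 14  emit P3@[12:15]
pos 16 'c': at 3 (via fail)  emit P0@[14:16]
pos 17 'b': at 1 (via fail)
pos 18 'c': at 4 (via fail)
pos 19 'a': at 5  emit P1@[18:19]
pos 20 'a': at 19  emit P5@[18:20]
pos 21 'a': at 8 (via fail)
pos 22 'a': at 8 (via fail)
pos 23 'c': at 9  emit P6@[21:23]
pos 24 'c': at 4 (via fail)
pos 25 'a': at 5  emit P1@[24:25]
pos 26 'a': at 19  emit P5@[24:26]
pos 27 'c': at 20 (via fail)  emit P6@[25:27]
pos 28 'a': at 5 (via fail)  emit P1@[27:28]
pos 29 'c': at 4 (via fail)
pos 30 'b': at 1 (via fail)
pos 31 'a': at 2
pos 32 'b': at 15 (via fail)
pos 33 'a': at 16
pos 34 'a': at 17
pos 35 'c': at 18  emit P4@[31:35],P6@[33:35]
pos 36 'a': at 5 (via fail)  emit P1@[35:36]
pos 37 'b': at 15 (via fail)
pos 38 'a': at 16
pos 39 'a': at 17
pos 40 'c': at 18  emit P4@[36:40],P6@[38:40]
pos 41 'b': at 1 (via fail)
pos 42 'a': at 2
pos 43 'a': at 7 (via fail)
pos 44 'a': at 8
pos 45 'c': at 9  emit P6@[43:45]
pos 46 'a': at 10  emit P1@[45:46]
pos 47 'b': at 11  emit P2@[42:47]
pos 48 'c': at 4 (via fail)
pos 49 'a': at 5  emit P1@[48:49]
pos 50 'b': at 15 (via fail)
pos 51 'a': at 16
pos 52 'a': at 17
pos 53 'c': at 18  emit P4@[49:53],P6@[51:53]
pos 54 'c': at 4 (via fail)
pos 55 'c': at 4 (via fail)
pos 56 'a': at 5  emit P1@[55:56]
pos 57 'b': at 15 (via fail)
pos 58 'b': at 12 (via fail)
pos 59 'b': at 13
pos 60 'a': at 14  emit P3@[57:60]
pos 61 'c': at 3 (via fail)  emit P0@[59:61]
pos 62 'b': at 1 (via fail)
pos 63 'a': at 2
pos 64 'a': at 7 (via fail)
pos 65 'c': at 20  emit P6@[63:65]
pos 66 'c': at 4 (via fail)
pos 67 'c': at 4 (via fail)
pos 68 'a': at 5  emit P1@[67:68]

Result: [[1,1],[2,5],[3,6],[5,1],[6,5],[7,6],[15,3],[16,0],[19,1],[20,5],[23,6],[25,1],[26,5],[27,6],[28,1],[35,4],[35,6],[36,1],[40,4],[40,6],[45,6],[46,1],[47,2],[49,1],[53,4],[53,6],[56,1],[60,3],[61,0],[65,6],[68,1]]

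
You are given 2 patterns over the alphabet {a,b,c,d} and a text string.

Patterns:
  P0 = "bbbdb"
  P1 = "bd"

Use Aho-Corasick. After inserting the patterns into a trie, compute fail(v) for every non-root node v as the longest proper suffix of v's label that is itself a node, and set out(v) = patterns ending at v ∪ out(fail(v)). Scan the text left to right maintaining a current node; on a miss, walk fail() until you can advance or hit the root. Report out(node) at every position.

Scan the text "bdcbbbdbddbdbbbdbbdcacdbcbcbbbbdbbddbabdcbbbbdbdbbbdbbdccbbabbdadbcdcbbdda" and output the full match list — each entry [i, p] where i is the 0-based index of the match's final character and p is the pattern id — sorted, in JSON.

Build:
Trie nodes:
  0='ε' goto b→1
  1='b' goto b→2 d→6
  2='bb' goto b→3
  3='bbb' goto d→4
  4='bbbd' goto b→5
  5='bbbdb' goto ·  [P0 ends]
  6='bd' goto ·  [P1 ends]

BFS fail/out derivation:
  fail(1) 'b': from fail(0)=0 chase 'b': 0 ⇒ 0;  out=∅∪out(0)=∅
  fail(2) 'bb': from fail(1)=0 chase 'b': 0 ⇒ 1;  out=∅∪out(1)=∅
  fail(6) 'bd': from fail(1)=0 chase 'd': 0 ⇒ 0;  out={1}∪out(0)={1}
  fail(3) 'bbb': from fail(2)=1 chase 'b': 1 ⇒ 2;  out=∅∪out(2)=∅
  fail(4) 'bbbd': from fail(3)=2 chase 'd': 2→1 ⇒ 6;  out=∅∪out(6)={1}
  fail(5) 'bbbdb': from fail(4)=6 chase 'b': 6→0 ⇒ 1;  out={0}∪out(1)={0}

Run:
pos 0 'b': at 1
pos 1 'd': at 6  ** P1@[0:1]
pos 2 'c': at 0 ·f
pos 3 'b': at 1
pos 4 'b': at 2
pos 5 'b': at 3
pos 6 'd': at 4  ** P1@[5:6]
pos 7 'b': at 5  ** P0@[3:7]
pos 8 'd': at 6 ·f  ** P1@[7:8]
pos 9 'd': at 0 ·f
pos 10 'b': at 1
pos 11 'd': at 6  ** P1@[10:11]
pos 12 'b': at 1 ·f
pos 13 'b': at 2
pos 14 'b': at 3
pos 15 'd': at 4  ** P1@[14:15]
pos 16 'b': at 5  ** P0@[12:16]
pos 17 'b': at 2 ·f
pos 18 'd': at 6 ·f  ** P1@[17:18]
pos 19 'c': at 0 ·f
pos 20 'a': at 0
pos 21 'c': at 0
pos 22 'd': at 0
pos 23 'b': at 1
pos 24 'c': at 0 ·f
pos 25 'b': at 1
pos 26 'c': at 0 ·f
pos 27 'b': at 1
pos 28 'b': at 2
pos 29 'b': at 3
pos 30 'b': at 3 ·f
pos 31 'd': at 4  ** P1@[30:31]
pos 32 'b': at 5  ** P0@[28:32]
pos 33 'b': at 2 ·f
pos 34 'd': at 6 ·f  ** P1@[33:34]
pos 35 'd': at 0 ·f
pos 36 'b': at 1
pos 37 'a': at 0 ·f
pos 38 'b': at 1
pos 39 'd': at 6  ** P1@[38:39]
pos 40 'c': at 0 ·f
pos 41 'b': at 1
pos 42 'b': at 2
pos 43 'b': at 3
pos 44 'b': at 3 ·f
pos 45 'd': at 4  ** P1@[44:45]
pos 46 'b': at 5  ** P0@[42:46]
pos 47 'd': at 6 ·f  ** P1@[46:47]
pos 48 'b': at 1 ·f
pos 49 'b': at 2
pos 50 'b': at 3
pos 51 'd': at 4  ** P1@[50:51]
pos 52 'b': at 5  ** P0@[48:52]
pos 53 'b': at 2 ·f
pos 54 'd': at 6 ·f  ** P1@[53:54]
pos 55 'c': at 0 ·f
pos 56 'c': at 0
pos 57 'b': at 1
pos 58 'b': at 2
pos 59 'a': at 0 ·f
pos 60 'b': at 1
pos 61 'b': at 2
pos 62 'd': at 6 ·f  ** P1@[61:62]
pos 63 'a': at 0 ·f
pos 64 'd': at 0
pos 65 'b': at 1
pos 66 'c': at 0 ·f
pos 67 'd': at 0
pos 68 'c': at 0
pos 69 'b': at 1
pos 70 'b': at 2
pos 71 'd': at 6 ·f  ** P1@[70:71]
pos 72 'd': at 0 ·f
pos 73 'a': at 0

Matches: [[1,1],[6,1],[7,0],[8,1],[11,1],[15,1],[16,0],[18,1],[31,1],[32,0],[34,1],[39,1],[45,1],[46,0],[47,1],[51,1],[52,0],[54,1],[62,1],[71,1]]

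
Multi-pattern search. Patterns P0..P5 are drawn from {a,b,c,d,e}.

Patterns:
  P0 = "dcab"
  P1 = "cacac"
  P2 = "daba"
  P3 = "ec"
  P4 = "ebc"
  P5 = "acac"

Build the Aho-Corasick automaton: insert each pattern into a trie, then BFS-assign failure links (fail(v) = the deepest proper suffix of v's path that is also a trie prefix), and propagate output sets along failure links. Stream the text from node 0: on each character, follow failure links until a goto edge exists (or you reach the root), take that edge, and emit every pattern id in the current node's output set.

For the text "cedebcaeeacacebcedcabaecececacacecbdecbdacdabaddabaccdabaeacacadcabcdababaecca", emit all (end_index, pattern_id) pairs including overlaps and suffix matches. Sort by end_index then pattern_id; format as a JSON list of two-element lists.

Construct AC machine:
Trie nodes:
  n0 'ε': a→17 c→5 d→1 e→13
  n1 'd': a→10 c→2
  n2 'dc': a→3
  n3 'dca': b→4
  n4 'dcab': ·  ←P0
  n5 'c': a→6
  n6 'ca': c→7
  n7 'cac': a→8
  n8 'caca': c→9
  n9 'cacac': ·  ←P1
  n10 'da': b→11
  n11 'dab': a→12
  n12 'daba': ·  ←P2
  n13 'e': b→15 c→14
  n14 'ec': ·  ←P3
  n15 'eb': c→16
  n16 'ebc': ·  ←P4
  n17 'a': c→18
  n18 'ac': a→19
  n19 'aca': c→20
  n20 'acac': ·  ←P5

BFS fail/out derivation:
  n1('d'): parent n0 fail=0; on 'd' 0 → fail=0;  out ∅∪∅=∅
  n5('c'): parent n0 fail=0; on 'c' 0 → fail=0;  out ∅∪∅=∅
  n13('e'): parent n0 fail=0; on 'e' 0 → fail=0;  out ∅∪∅=∅
  n17('a'): parent n0 fail=0; on 'a' 0 → fail=0;  out ∅∪∅=∅
  n2('dc'): parent n1 fail=0; on 'c' 0 → fail=5;  out ∅∪∅=∅
  n6('ca'): parent n5 fail=0; on 'a' 0 → fail=17;  out ∅∪∅=∅
  n10('da'): parent n1 fail=0; on 'a' 0 → fail=17;  out ∅∪∅=∅
  n14('ec'): parent n13 fail=0; on 'c' 0 → fail=5;  out {3}∪∅={3}
  n15('eb'): parent n13 fail=0; on 'b' 0 → fail=0;  out ∅∪∅=∅
  n18('ac'): parent n17 fail=0; on 'c' 0 → fail=5;  out ∅∪∅=∅
  n3('dca'): parent n2 fail=5; on 'a' 5 → fail=6;  out ∅∪∅=∅
  n7('cac'): parent n6 fail=17; on 'c' 17 → fail=18;  out ∅∪∅=∅
  n11('dab'): parent n10 fail=17; on 'b' 17→0 → fail=0;  out ∅∪∅=∅
  n16('ebc'): parent n15 fail=0; on 'c' 0 → fail=5;  out {4}∪∅={4}
  n19('aca'): parent n18 fail=5; on 'a' 5 → fail=6;  out ∅∪∅=∅
  n4('dcab'): parent n3 fail=6; on 'b' 6→17→0 → fail=0;  out {0}∪∅={0}
  n8('caca'): parent n7 fail=18; on 'a' 18 → fail=19;  out ∅∪∅=∅
  n12('daba'): parent n11 fail=0; on 'a' 0 → fail=17;  out {2}∪∅={2}
  n20('acac'): parent n19 fail=6; on 'c' 6 → fail=7;  out {5}∪∅={5}
  n9('cacac'): parent n8 fail=19; on 'c' 19 → fail=20;  out {1}∪{5}={1,5}

Scan:
i=0 'c': node 0→5
i=1 'e': node 5→13 ·f
i=2 'd': node 13→1 ·f
i=3 'e': node 1→13 ·f
i=4 'b': node 13→15
i=5 'c': node 15→16  → match P4@[3:5]
i=6 'a': node 16→6 ·f
i=7 'e': node 6→13 ·f
i=8 'e': node 13→13 ·f
i=9 'a': node 13→17 ·f
i=10 'c': node 17→18
i=11 'a': node 18→19
i=12 'c': node 19→20  → match P5@[9:12]
i=13 'e': node 20→13 ·f
i=14 'b': node 13→15
i=15 'c': node 15→16  → match P4@[13:15]
i=16 'e': node 16→13 ·f
i=17 'd': node 13→1 ·f
i=18 'c': node 1→2
i=19 'a': node 2→3
i=20 'b': node 3→4  → match P0@[17:20]
i=21 'a': node 4→17 ·f
i=22 'e': node 17→13 ·f
i=23 'c': node 13→14  → match P3@[22:23]
i=24 'e': node 14→13 ·f
i=25 'c': node 13→14  → match P3@[24:25]
i=26 'e': node 14→13 ·f
i=27 'c': node 13→14  → match P3@[26:27]
i=28 'a': node 14→6 ·f
i=29 'c': node 6→7
i=30 'a': node 7→8
i=31 'c': node 8→9  → match P1@[27:31],P5@[28:31]
i=32 'e': node 9→13 ·f
i=33 'c': node 13→14  → match P3@[32:33]
i=34 'b': node 14→0 ·f
i=35 'd': node 0→1
i=36 'e': node 1→13 ·f
i=37 'c': node 13→14  → match P3@[36:37]
i=38 'b': node 14→0 ·f
i=39 'd': node 0→1
i=40 'a': node 1→10
i=41 'c': node 10→18 ·f
i=42 'd': node 18→1 ·f
i=43 'a': node 1→10
i=44 'b': node 10→11
i=45 'a': node 11→12  → match P2@[42:45]
i=46 'd': node 12→1 ·f
i=47 'd': node 1→1 ·f
i=48 'a': node 1→10
i=49 'b': node 10→11
i=50 'a': node 11→12  → match P2@[47:50]
i=51 'c': node 12→18 ·f
i=52 'c': node 18→5 ·f
i=53 'd': node 5→1 ·f
i=54 'a': node 1→10
i=55 'b': node 10→11
i=56 'a': node 11→12  → match P2@[53:56]
i=57 'e': node 12→13 ·f
i=58 'a': node 13→17 ·f
i=59 'c': node 17→18
i=60 'a': node 18→19
i=61 'c': node 19→20  → match P5@[58:61]
i=62 'a': node 20→8 ·f
i=63 'd': node 8→1 ·f
i=64 'c': node 1→2
i=65 'a': node 2→3
i=66 'b': node 3→4  → match P0@[63:66]
i=67 'c': node 4→5 ·f
i=68 'd': node 5→1 ·f
i=69 'a': node 1→10
i=70 'b': node 10→11
i=71 'a': node 11→12  → match P2@[68:71]
i=72 'b': node 12→0 ·f
i=73 'a': node 0→17
i=74 'e': node 17→13 ·f
i=75 'c': node 13→14  → match P3@[74:75]
i=76 'c': node 14→5 ·f
i=77 'a': node 5→6

All matches (sorted): [[5,4],[12,5],[15,4],[20,0],[23,3],[25,3],[27,3],[31,1],[31,5],[33,3],[37,3],[45,2],[50,2],[56,2],[61,5],[66,0],[71,2],[75,3]]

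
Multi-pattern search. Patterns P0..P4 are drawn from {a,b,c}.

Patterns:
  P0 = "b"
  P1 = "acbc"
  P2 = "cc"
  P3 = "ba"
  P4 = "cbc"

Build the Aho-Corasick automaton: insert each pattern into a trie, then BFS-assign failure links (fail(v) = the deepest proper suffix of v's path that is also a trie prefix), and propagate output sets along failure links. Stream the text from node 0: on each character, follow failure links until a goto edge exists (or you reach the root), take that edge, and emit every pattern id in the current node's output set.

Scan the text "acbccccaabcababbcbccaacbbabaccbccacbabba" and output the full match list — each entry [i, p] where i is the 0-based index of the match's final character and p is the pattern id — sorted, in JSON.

Build automaton:
Trie nodes:
  n0 'ε': a→2 b→1 c→6
  n1 'b': a→8  ←P0
  n2 'a': c→3
  n3 'ac': b→4
  n4 'acb': c→5
  n5 'acbc': ·  ←P1
  n6 'c': b→9 c→7
  n7 'cc': ·  ←P2
  n8 'ba': ·  ←P3
  n9 'cb': c→10
  n10 'cbc': ·  ←P4

BFS fail/out derivation:
  fail(1) 'b': from fail(0)=0 chase 'b': 0 ⇒ 0;  out={0}∪out(0)={0}
  fail(2) 'a': from fail(0)=0 chase 'a': 0 ⇒ 0;  out=∅∪out(0)=∅
  fail(6) 'c': from fail(0)=0 chase 'c': 0 ⇒ 0;  out=∅∪out(0)=∅
  fail(3) 'ac': from fail(2)=0 chase 'c': 0 ⇒ 6;  out=∅∪out(6)=∅
  fail(7) 'cc': from fail(6)=0 chase 'c': 0 ⇒ 6;  out={2}∪out(6)={2}
  fail(8) 'ba': from fail(1)=0 chase 'a': 0 ⇒ 2;  out={3}∪out(2)={3}
  fail(9) 'cb': from fail(6)=0 chase 'b': 0 ⇒ 1;  out=∅∪out(1)={0}
  fail(4) 'acb': from fail(3)=6 chase 'b': 6 ⇒ 9;  out=∅∪out(9)={0}
  fail(10) 'cbc': from fail(9)=1 chase 'c': 1→0 ⇒ 6;  out={4}∪out(6)={4}
  fail(5) 'acbc': from fail(4)=9 chase 'c': 9 ⇒ 10;  out={1}∪out(10)={1,4}

Run:
pos 0 'a': at 2
pos 1 'c': at 3
pos 2 'b': at 4  emit P0@[2:2]
pos 3 'c': at 5  emit P1@[0:3],P4@[1:3]
pos 4 'c': at 7 ·f  emit P2@[3:4]
pos 5 'c': at 7 ·f  emit P2@[4:5]
pos 6 'c': at 7 ·f  emit P2@[5:6]
pos 7 'a': at 2 ·f
pos 8 'a': at 2 ·f
pos 9 'b': at 1 ·f  emit P0@[9:9]
pos 10 'c': at 6 ·f
pos 11 'a': at 2 ·f
pos 12 'b': at 1 ·f  emit P0@[12:12]
pos 13 'a': at 8  emit P3@[12:13]
pos 14 'b': at 1 ·f  emit P0@[14:14]
pos 15 'b': at 1 ·f  emit P0@[15:15]
pos 16 'c': at 6 ·f
pos 17 'b': at 9  emit P0@[17:17]
pos 18 'c': at 10  emit P4@[16:18]
pos 19 'c': at 7 ·f  emit P2@[18:19]
pos 20 'a': at 2 ·f
pos 21 'a': at 2 ·f
pos 22 'c': at 3
pos 23 'b': at 4  emit P0@[23:23]
pos 24 'b': at 1 ·f  emit P0@[24:24]
pos 25 'a': at 8  emit P3@[24:25]
pos 26 'b': at 1 ·f  emit P0@[26:26]
pos 27 'a': at 8  emit P3@[26:27]
pos 28 'c': at 3 ·f
pos 29 'c': at 7 ·f  emit P2@[28:29]
pos 30 'b': at 9 ·f  emit P0@[30:30]
pos 31 'c': at 10  emit P4@[29:31]
pos 32 'c': at 7 ·f  emit P2@[31:32]
pos 33 'a': at 2 ·f
pos 34 'c': at 3
pos 35 'b': at 4  emit P0@[35:35]
pos 36 'a': at 8 ·f  emit P3@[35:36]
pos 37 'b': at 1 ·f  emit P0@[37:37]
pos 38 'b': at 1 ·f  emit P0@[38:38]
pos 39 'a': at 8  emit P3@[38:39]

Matches: [[2,0],[3,1],[3,4],[4,2],[5,2],[6,2],[9,0],[12,0],[13,3],[14,0],[15,0],[17,0],[18,4],[19,2],[23,0],[24,0],[25,3],[26,0],[27,3],[29,2],[30,0],[31,4],[32,2],[35,0],[36,3],[37,0],[38,0],[39,3]]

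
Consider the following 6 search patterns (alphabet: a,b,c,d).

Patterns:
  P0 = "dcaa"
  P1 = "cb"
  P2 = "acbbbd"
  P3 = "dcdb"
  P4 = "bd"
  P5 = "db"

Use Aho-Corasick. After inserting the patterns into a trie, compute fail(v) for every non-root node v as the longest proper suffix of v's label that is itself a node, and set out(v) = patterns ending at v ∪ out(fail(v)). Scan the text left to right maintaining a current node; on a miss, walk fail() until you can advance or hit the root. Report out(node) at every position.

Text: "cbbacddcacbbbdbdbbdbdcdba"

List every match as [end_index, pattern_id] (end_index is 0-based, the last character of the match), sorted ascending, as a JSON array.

Build:
Trie (insert patterns):
  0='ε' goto a→7 b→15 c→5 d→1
  1='d' goto b→17 c→2
  2='dc' goto a→3 d→13
  3='dca' goto a→4
  4='dcaa' goto ·  [P0 ends]
  5='c' goto b→6
  6='cb' goto ·  [P1 ends]
  7='a' goto c→8
  8='ac' goto b→9
  9='acb' goto b→10
  10='acbb' goto b→11
  11='acbbb' goto d→12
  12='acbbbd' goto ·  [P2 ends]
  13='dcd' goto b→14
  14='dcdb' goto ·  [P3 ends]
  15='b' goto d→16
  16='bd' goto ·  [P4 ends]
  17='db' goto ·  [P5 ends]

Failure links (BFS by depth):
  n1('d'): parent n0 fail=0; on 'd' 0 → fail=0;  out ∅∪∅=∅
  n5('c'): parent n0 fail=0; on 'c' 0 → fail=0;  out ∅∪∅=∅
  n7('a'): parent n0 fail=0; on 'a' 0 → fail=0;  out ∅∪∅=∅
  n15('b'): parent n0 fail=0; on 'b' 0 → fail=0;  out ∅∪∅=∅
  n2('dc'): parent n1 fail=0; on 'c' 0 → fail=5;  out ∅∪∅=∅
  n6('cb'): parent n5 fail=0; on 'b' 0 → fail=15;  out {1}∪∅={1}
  n8('ac'): parent n7 fail=0; on 'c' 0 → fail=5;  out ∅∪∅=∅
  n16('bd'): parent n15 fail=0; on 'd' 0 → fail=1;  out {4}∪∅={4}
  n17('db'): parent n1 fail=0; on 'b' 0 → fail=15;  out {5}∪∅={5}
  n3('dca'): parent n2 fail=5; on 'a' 5→0 → fail=7;  out ∅∪∅=∅
  n9('acb'): parent n8 fail=5; on 'b' 5 → fail=6;  out ∅∪{1}={1}
  n13('dcd'): parent n2 fail=5; on 'd' 5→0 → fail=1;  out ∅∪∅=∅
  n4('dcaa'): parent n3 fail=7; on 'a' 7→0 → fail=7;  out {0}∪∅={0}
  n10('acbb'): parent n9 fail=6; on 'b' 6→15→0 → fail=15;  out ∅∪∅=∅
  n14('dcdb'): parent n13 fail=1; on 'b' 1 → fail=17;  out {3}∪{5}={3,5}
  n11('acbbb'): parent n10 fail=15; on 'b' 15→0 → fail=15;  out ∅∪∅=∅
  n12('acbbbd'): parent n11 fail=15; on 'd' 15 → fail=16;  out {2}∪{4}={2,4}

Text stream:
pos 0 'c': at 5
pos 1 'b': at 6  emit P1@[0:1]
pos 2 'b': at 15 (via fail)
pos 3 'a': at 7 (via fail)
pos 4 'c': at 8
pos 5 'd': at 1 (via fail)
pos 6 'd': at 1 (via fail)
pos 7 'c': at 2
pos 8 'a': at 3
pos 9 'c': at 8 (via fail)
pos 10 'b': at 9  emit P1@[9:10]
pos 11 'b': at 10
pos 12 'b': at 11
pos 13 'd': at 12  emit P2@[8:13],P4@[12:13]
pos 14 'b': at 17 (via fail)  emit P5@[13:14]
pos 15 'd': at 16 (via fail)  emit P4@[14:15]
pos 16 'b': at 17 (via fail)  emit P5@[15:16]
pos 17 'b': at 15 (via fail)
pos 18 'd': at 16  emit P4@[17:18]
pos 19 'b': at 17 (via fail)  emit P5@[18:19]
pos 20 'd': at 16 (via fail)  emit P4@[19:20]
pos 21 'c': at 2 (via fail)
pos 22 'd': at 13
pos 23 'b': at 14  emit P3@[20:23],P5@[22:23]
pos 24 'a': at 7 (via fail)

Matches: [[1,1],[10,1],[13,2],[13,4],[14,5],[15,4],[16,5],[18,4],[19,5],[20,4],[23,3],[23,5]]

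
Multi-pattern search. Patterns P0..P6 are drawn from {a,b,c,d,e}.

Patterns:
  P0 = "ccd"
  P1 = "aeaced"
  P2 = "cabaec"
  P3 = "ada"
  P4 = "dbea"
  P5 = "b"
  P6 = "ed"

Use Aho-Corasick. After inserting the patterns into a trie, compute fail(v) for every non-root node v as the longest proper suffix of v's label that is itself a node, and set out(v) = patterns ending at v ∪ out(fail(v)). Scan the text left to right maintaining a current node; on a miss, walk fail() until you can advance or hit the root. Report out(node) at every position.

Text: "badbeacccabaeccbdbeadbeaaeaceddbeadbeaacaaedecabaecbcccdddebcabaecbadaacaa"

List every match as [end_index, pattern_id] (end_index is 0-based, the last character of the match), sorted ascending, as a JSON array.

Build:
Trie (insert patterns):
  n0 'ε': a→4 b→21 c→1 d→17 e→22
  n1 'c': a→10 c→2
  n2 'cc': d→3
  n3 'ccd': ·  [P0 ends]
  n4 'a': d→15 e→5
  n5 'ae': a→6
  n6 'aea': c→7
  n7 'aeac': e→8
  n8 'aeace': d→9
  n9 'aeaced': ·  [P1 ends]
  n10 'ca': b→11
  n11 'cab': a→12
  n12 'caba': e→13
  n13 'cabae': c→14
  n14 'cabaec': ·  [P2 ends]
  n15 'ad': a→16
  n16 'ada': ·  [P3 ends]
  n17 'd': b→18
  n18 'db': e→19
  n19 'dbe': a→20
  n20 'dbea': ·  [P4 ends]
  n21 'b': ·  [P5 ends]
  n22 'e': d→23
  n23 'ed': ·  [P6 ends]

Failure links (BFS by depth):
  n1('c'): parent n0 fail=0; on 'c' 0 → fail=0;  out ∅∪∅=∅
  n4('a'): parent n0 fail=0; on 'a' 0 → fail=0;  out ∅∪∅=∅
  n17('d'): parent n0 fail=0; on 'd' 0 → fail=0;  out ∅∪∅=∅
  n21('b'): parent n0 fail=0; on 'b' 0 → fail=0;  out {5}∪∅={5}
  n22('e'): parent n0 fail=0; on 'e' 0 → fail=0;  out ∅∪∅=∅
  n2('cc'): parent n1 fail=0; on 'c' 0 → fail=1;  out ∅∪∅=∅
  n5('ae'): parent n4 fail=0; on 'e' 0 → fail=22;  out ∅∪∅=∅
  n10('ca'): parent n1 fail=0; on 'a' 0 → fail=4;  out ∅∪∅=∅
  n15('ad'): parent n4 fail=0; on 'd' 0 → fail=17;  out ∅∪∅=∅
  n18('db'): parent n17 fail=0; on 'b' 0 → fail=21;  out ∅∪{5}={5}
  n23('ed'): parent n22 fail=0; on 'd' 0 → fail=17;  out {6}∪∅={6}
  n3('ccd'): parent n2 fail=1; on 'd' 1→0 → fail=17;  out {0}∪∅={0}
  n6('aea'): parent n5 fail=22; on 'a' 22→0 → fail=4;  out ∅∪∅=∅
  n11('cab'): parent n10 fail=4; on 'b' 4→0 → fail=21;  out ∅∪{5}={5}
  n16('ada'): parent n15 fail=17; on 'a' 17→0 → fail=4;  out {3}∪∅={3}
  n19('dbe'): parent n18 fail=21; on 'e' 21→0 → fail=22;  out ∅∪∅=∅
  n7('aeac'): parent n6 fail=4; on 'c' 4→0 → fail=1;  out ∅∪∅=∅
  n12('caba'): parent n11 fail=21; on 'a' 21→0 → fail=4;  out ∅∪∅=∅
  n20('dbea'): parent n19 fail=22; on 'a' 22→0 → fail=4;  out {4}∪∅={4}
  n8('aeace'): parent n7 fail=1; on 'e' 1→0 → fail=22;  out ∅∪∅=∅
  n13('cabae'): parent n12 fail=4; on 'e' 4 → fail=5;  out ∅∪∅=∅
  n9('aeaced'): parent n8 fail=22; on 'd' 22 → fail=23;  out {1}∪{6}={1,6}
  n14('cabaec'): parent n13 fail=5; on 'c' 5→22→0 → fail=1;  out {2}∪∅={2}

Run:
pos 0 'b': at 21  ** P5@[0:0]
pos 1 'a': at 4 (via fail)
pos 2 'd': at 15
pos 3 'b': at 18 (via fail)  ** P5@[3:3]
pos 4 'e': at 19
pos 5 'a': at 20  ** P4@[2:5]
pos 6 'c': at 1 (via fail)
pos 7 'c': at 2
pos 8 'c': at 2 (via fail)
pos 9 'a': at 10 (via fail)
pos 10 'b': at 11  ** P5@[10:10]
pos 11 'a': at 12
pos 12 'e': at 13
pos 13 'c': at 14  ** P2@[8:13]
pos 14 'c': at 2 (via fail)
pos 15 'b': at 21 (via fail)  ** P5@[15:15]
pos 16 'd': at 17 (via fail)
pos 17 'b': at 18  ** P5@[17:17]
pos 18 'e': at 19
pos 19 'a': at 20  ** P4@[16:19]
pos 20 'd': at 15 (via fail)
pos 21 'b': at 18 (via fail)  ** P5@[21:21]
pos 22 'e': at 19
pos 23 'a': at 20  ** P4@[20:23]
pos 24 'a': at 4 (via fail)
pos 25 'e': at 5
pos 26 'a': at 6
pos 27 'c': at 7
pos 28 'e': at 8
pos 29 'd': at 9  ** P1@[24:29],P6@[28:29]
pos 30 'd': at 17 (via fail)
pos 31 'b': at 18  ** P5@[31:31]
pos 32 'e': at 19
pos 33 'a': at 20  ** P4@[30:33]
pos 34 'd': at 15 (via fail)
pos 35 'b': at 18 (via fail)  ** P5@[35:35]
pos 36 'e': at 19
pos 37 'a': at 20  ** P4@[34:37]
pos 38 'a': at 4 (via fail)
pos 39 'c': at 1 (via fail)
pos 40 'a': at 10
pos 41 'a': at 4 (via fail)
pos 42 'e': at 5
pos 43 'd': at 23 (via fail)  ** P6@[42:43]
pos 44 'e': at 22 (via fail)
pos 45 'c': at 1 (via fail)
pos 46 'a': at 10
pos 47 'b': at 11  ** P5@[47:47]
pos 48 'a': at 12
pos 49 'e': at 13
pos 50 'c': at 14  ** P2@[45:50]
pos 51 'b': at 21 (via fail)  ** P5@[51:51]
pos 52 'c': at 1 (via fail)
pos 53 'c': at 2
pos 54 'c': at 2 (via fail)
pos 55 'd': at 3  ** P0@[53:55]
pos 56 'd': at 17 (via fail)
pos 57 'd': at 17 (via fail)
pos 58 'e': at 22 (via fail)
pos 59 'b': at 21 (via fail)  ** P5@[59:59]
pos 60 'c': at 1 (via fail)
pos 61 'a': at 10
pos 62 'b': at 11  ** P5@[62:62]
pos 63 'a': at 12
pos 64 'e': at 13
pos 65 'c': at 14  ** P2@[60:65]
pos 66 'b': at 21 (via fail)  ** P5@[66:66]
pos 67 'a': at 4 (via fail)
pos 68 'd': at 15
pos 69 'a': at 16  ** P3@[67:69]
pos 70 'a': at 4 (via fail)
pos 71 'c': at 1 (via fail)
pos 72 'a': at 10
pos 73 'a': at 4 (via fail)

Matches: [[0,5],[3,5],[5,4],[10,5],[13,2],[15,5],[17,5],[19,4],[21,5],[23,4],[29,1],[29,6],[31,5],[33,4],[35,5],[37,4],[43,6],[47,5],[50,2],[51,5],[55,0],[59,5],[62,5],[65,2],[66,5],[69,3]]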